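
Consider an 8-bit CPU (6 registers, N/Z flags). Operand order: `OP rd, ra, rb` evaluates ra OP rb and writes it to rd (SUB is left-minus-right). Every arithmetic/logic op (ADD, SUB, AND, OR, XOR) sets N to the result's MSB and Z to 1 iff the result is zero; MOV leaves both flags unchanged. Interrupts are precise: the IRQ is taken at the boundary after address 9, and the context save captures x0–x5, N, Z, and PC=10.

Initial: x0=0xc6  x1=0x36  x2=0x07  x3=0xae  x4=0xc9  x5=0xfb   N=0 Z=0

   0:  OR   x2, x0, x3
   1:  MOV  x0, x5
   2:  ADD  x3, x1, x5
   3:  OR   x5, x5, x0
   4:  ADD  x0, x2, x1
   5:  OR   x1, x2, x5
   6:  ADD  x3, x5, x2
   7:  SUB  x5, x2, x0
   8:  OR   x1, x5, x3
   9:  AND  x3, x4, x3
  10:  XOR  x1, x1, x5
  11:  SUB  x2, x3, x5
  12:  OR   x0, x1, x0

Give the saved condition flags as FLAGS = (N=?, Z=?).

FLAGS = (N=1, Z=0)

after  0: x0=0xc6 x1=0x36 x2=0xee x3=0xae x4=0xc9 x5=0xfb  N=1 Z=0
after  1: x0=0xfb x1=0x36 x2=0xee x3=0xae x4=0xc9 x5=0xfb  N=1 Z=0
after  2: x0=0xfb x1=0x36 x2=0xee x3=0x31 x4=0xc9 x5=0xfb  N=0 Z=0
after  3: x0=0xfb x1=0x36 x2=0xee x3=0x31 x4=0xc9 x5=0xfb  N=1 Z=0
after  4: x0=0x24 x1=0x36 x2=0xee x3=0x31 x4=0xc9 x5=0xfb  N=0 Z=0
after  5: x0=0x24 x1=0xff x2=0xee x3=0x31 x4=0xc9 x5=0xfb  N=1 Z=0
after  6: x0=0x24 x1=0xff x2=0xee x3=0xe9 x4=0xc9 x5=0xfb  N=1 Z=0
after  7: x0=0x24 x1=0xff x2=0xee x3=0xe9 x4=0xc9 x5=0xca  N=1 Z=0
after  8: x0=0x24 x1=0xeb x2=0xee x3=0xe9 x4=0xc9 x5=0xca  N=1 Z=0
after  9: x0=0x24 x1=0xeb x2=0xee x3=0xc9 x4=0xc9 x5=0xca  N=1 Z=0
-- IRQ taken; context saved, return-PC = 10 --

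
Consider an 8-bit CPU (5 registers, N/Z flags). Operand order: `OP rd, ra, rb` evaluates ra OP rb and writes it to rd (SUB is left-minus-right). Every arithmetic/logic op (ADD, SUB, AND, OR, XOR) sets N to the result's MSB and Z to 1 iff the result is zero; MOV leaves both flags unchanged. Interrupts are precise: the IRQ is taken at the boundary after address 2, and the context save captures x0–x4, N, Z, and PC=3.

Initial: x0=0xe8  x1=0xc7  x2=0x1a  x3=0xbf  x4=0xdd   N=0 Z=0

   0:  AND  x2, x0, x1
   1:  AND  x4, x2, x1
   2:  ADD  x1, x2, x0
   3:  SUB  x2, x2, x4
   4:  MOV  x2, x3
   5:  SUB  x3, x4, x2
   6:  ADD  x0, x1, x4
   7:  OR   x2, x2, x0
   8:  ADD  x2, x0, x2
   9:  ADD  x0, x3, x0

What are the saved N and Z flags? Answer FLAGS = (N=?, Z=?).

FLAGS = (N=1, Z=0)

after  0: x0=0xe8 x1=0xc7 x2=0xc0 x3=0xbf x4=0xdd  N=1 Z=0
after  1: x0=0xe8 x1=0xc7 x2=0xc0 x3=0xbf x4=0xc0  N=1 Z=0
after  2: x0=0xe8 x1=0xa8 x2=0xc0 x3=0xbf x4=0xc0  N=1 Z=0
-- IRQ taken; context saved, return-PC = 3 --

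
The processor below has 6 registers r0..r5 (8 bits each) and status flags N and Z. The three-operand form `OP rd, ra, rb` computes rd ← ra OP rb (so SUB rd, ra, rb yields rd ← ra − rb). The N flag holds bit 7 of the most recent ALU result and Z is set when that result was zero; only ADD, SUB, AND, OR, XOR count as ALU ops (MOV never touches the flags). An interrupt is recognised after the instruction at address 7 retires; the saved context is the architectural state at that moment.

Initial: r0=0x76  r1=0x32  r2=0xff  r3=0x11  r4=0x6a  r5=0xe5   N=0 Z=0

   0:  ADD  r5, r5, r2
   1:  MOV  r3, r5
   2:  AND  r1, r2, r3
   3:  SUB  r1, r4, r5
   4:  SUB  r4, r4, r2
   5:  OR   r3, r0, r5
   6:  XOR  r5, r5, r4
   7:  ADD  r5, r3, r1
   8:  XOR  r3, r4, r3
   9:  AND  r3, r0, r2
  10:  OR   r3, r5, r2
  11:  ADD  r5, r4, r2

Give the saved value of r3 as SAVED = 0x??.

after  0: r0=0x76 r1=0x32 r2=0xff r3=0x11 r4=0x6a r5=0xe4  N=1 Z=0
after  1: r0=0x76 r1=0x32 r2=0xff r3=0xe4 r4=0x6a r5=0xe4  N=1 Z=0
after  2: r0=0x76 r1=0xe4 r2=0xff r3=0xe4 r4=0x6a r5=0xe4  N=1 Z=0
after  3: r0=0x76 r1=0x86 r2=0xff r3=0xe4 r4=0x6a r5=0xe4  N=1 Z=0
after  4: r0=0x76 r1=0x86 r2=0xff r3=0xe4 r4=0x6b r5=0xe4  N=0 Z=0
after  5: r0=0x76 r1=0x86 r2=0xff r3=0xf6 r4=0x6b r5=0xe4  N=1 Z=0
after  6: r0=0x76 r1=0x86 r2=0xff r3=0xf6 r4=0x6b r5=0x8f  N=1 Z=0
after  7: r0=0x76 r1=0x86 r2=0xff r3=0xf6 r4=0x6b r5=0x7c  N=0 Z=0
-- IRQ taken; context saved, return-PC = 8 --

SAVED = 0xf6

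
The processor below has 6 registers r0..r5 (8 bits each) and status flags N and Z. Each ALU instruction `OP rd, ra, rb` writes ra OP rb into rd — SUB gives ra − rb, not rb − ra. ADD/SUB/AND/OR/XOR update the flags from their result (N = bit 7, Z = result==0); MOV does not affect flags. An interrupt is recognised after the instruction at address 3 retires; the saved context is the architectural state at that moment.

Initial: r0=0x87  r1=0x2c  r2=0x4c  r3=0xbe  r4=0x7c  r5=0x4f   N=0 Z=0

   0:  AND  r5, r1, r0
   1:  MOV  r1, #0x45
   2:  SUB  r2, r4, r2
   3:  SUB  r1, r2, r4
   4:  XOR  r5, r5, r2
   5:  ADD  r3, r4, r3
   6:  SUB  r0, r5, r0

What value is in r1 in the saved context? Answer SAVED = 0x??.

SAVED = 0xb4

after  0: r0=0x87 r1=0x2c r2=0x4c r3=0xbe r4=0x7c r5=0x04  N=0 Z=0
after  1: r0=0x87 r1=0x45 r2=0x4c r3=0xbe r4=0x7c r5=0x04  N=0 Z=0
after  2: r0=0x87 r1=0x45 r2=0x30 r3=0xbe r4=0x7c r5=0x04  N=0 Z=0
after  3: r0=0x87 r1=0xb4 r2=0x30 r3=0xbe r4=0x7c r5=0x04  N=1 Z=0
-- IRQ taken; context saved, return-PC = 4 --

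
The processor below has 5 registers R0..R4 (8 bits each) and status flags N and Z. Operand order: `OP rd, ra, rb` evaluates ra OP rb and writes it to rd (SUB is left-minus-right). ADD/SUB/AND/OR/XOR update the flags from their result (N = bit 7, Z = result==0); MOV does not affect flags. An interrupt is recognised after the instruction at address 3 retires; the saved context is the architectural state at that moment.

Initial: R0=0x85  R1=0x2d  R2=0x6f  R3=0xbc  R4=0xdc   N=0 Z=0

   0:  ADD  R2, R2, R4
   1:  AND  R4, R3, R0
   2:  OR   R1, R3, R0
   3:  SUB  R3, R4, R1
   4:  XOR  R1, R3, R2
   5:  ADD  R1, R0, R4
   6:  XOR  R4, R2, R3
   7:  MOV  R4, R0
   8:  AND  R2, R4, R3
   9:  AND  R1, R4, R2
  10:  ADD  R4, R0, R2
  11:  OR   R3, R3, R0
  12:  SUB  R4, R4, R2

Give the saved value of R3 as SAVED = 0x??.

after  0: R0=0x85 R1=0x2d R2=0x4b R3=0xbc R4=0xdc  N=0 Z=0
after  1: R0=0x85 R1=0x2d R2=0x4b R3=0xbc R4=0x84  N=1 Z=0
after  2: R0=0x85 R1=0xbd R2=0x4b R3=0xbc R4=0x84  N=1 Z=0
after  3: R0=0x85 R1=0xbd R2=0x4b R3=0xc7 R4=0x84  N=1 Z=0
-- IRQ taken; context saved, return-PC = 4 --

SAVED = 0xc7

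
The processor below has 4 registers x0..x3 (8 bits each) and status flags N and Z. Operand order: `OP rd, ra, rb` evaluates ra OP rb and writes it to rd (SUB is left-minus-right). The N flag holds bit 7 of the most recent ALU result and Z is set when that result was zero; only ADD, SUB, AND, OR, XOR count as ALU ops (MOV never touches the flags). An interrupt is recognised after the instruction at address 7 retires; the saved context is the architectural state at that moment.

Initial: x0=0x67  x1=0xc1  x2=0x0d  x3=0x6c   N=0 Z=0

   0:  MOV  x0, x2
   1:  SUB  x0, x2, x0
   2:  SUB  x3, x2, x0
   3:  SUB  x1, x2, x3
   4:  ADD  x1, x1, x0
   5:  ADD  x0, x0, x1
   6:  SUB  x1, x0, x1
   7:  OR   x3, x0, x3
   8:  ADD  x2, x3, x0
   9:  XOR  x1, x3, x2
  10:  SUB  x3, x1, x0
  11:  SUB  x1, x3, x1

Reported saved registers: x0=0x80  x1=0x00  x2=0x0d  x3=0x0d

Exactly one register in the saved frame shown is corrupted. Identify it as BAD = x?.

BAD = x0

after  0: x0=0x0d x1=0xc1 x2=0x0d x3=0x6c  N=0 Z=0
after  1: x0=0x00 x1=0xc1 x2=0x0d x3=0x6c  N=0 Z=1
after  2: x0=0x00 x1=0xc1 x2=0x0d x3=0x0d  N=0 Z=0
after  3: x0=0x00 x1=0x00 x2=0x0d x3=0x0d  N=0 Z=1
after  4: x0=0x00 x1=0x00 x2=0x0d x3=0x0d  N=0 Z=1
after  5: x0=0x00 x1=0x00 x2=0x0d x3=0x0d  N=0 Z=1
after  6: x0=0x00 x1=0x00 x2=0x0d x3=0x0d  N=0 Z=1
after  7: x0=0x00 x1=0x00 x2=0x0d x3=0x0d  N=0 Z=0
-- IRQ taken; context saved, return-PC = 8 --
mismatch: x0: reported 0x80 vs actual 0x00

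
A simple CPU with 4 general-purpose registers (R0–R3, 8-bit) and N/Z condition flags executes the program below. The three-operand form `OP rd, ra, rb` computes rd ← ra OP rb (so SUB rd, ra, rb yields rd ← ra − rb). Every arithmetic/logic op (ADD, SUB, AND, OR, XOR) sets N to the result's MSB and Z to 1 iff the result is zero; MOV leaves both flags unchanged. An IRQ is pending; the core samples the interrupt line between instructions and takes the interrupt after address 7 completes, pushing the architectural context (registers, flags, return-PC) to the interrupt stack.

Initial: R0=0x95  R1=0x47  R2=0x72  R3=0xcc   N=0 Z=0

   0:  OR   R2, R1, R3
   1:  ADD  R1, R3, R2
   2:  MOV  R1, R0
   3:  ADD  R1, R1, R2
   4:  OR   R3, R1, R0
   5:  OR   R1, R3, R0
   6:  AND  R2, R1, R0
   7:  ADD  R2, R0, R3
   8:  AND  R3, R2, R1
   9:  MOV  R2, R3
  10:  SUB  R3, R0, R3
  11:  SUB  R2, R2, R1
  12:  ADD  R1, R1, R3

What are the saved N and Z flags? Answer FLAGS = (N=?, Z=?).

FLAGS = (N=1, Z=0)

after  0: R0=0x95 R1=0x47 R2=0xcf R3=0xcc  N=1 Z=0
after  1: R0=0x95 R1=0x9b R2=0xcf R3=0xcc  N=1 Z=0
after  2: R0=0x95 R1=0x95 R2=0xcf R3=0xcc  N=1 Z=0
after  3: R0=0x95 R1=0x64 R2=0xcf R3=0xcc  N=0 Z=0
after  4: R0=0x95 R1=0x64 R2=0xcf R3=0xf5  N=1 Z=0
after  5: R0=0x95 R1=0xf5 R2=0xcf R3=0xf5  N=1 Z=0
after  6: R0=0x95 R1=0xf5 R2=0x95 R3=0xf5  N=1 Z=0
after  7: R0=0x95 R1=0xf5 R2=0x8a R3=0xf5  N=1 Z=0
-- IRQ taken; context saved, return-PC = 8 --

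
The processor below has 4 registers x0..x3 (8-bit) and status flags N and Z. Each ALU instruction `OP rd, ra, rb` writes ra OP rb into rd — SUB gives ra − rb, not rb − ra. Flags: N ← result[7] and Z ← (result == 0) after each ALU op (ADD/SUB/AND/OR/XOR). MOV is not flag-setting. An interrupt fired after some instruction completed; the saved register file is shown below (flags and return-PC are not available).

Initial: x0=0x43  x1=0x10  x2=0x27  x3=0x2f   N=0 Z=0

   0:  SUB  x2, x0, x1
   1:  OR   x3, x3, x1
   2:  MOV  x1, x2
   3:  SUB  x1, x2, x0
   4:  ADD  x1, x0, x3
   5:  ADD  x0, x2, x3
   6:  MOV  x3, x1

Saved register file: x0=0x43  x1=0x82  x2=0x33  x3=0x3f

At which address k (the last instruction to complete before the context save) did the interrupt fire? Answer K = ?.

after  0: x0=0x43 x1=0x10 x2=0x33 x3=0x2f  N=0 Z=0
after  1: x0=0x43 x1=0x10 x2=0x33 x3=0x3f  N=0 Z=0
after  2: x0=0x43 x1=0x33 x2=0x33 x3=0x3f  N=0 Z=0
after  3: x0=0x43 x1=0xf0 x2=0x33 x3=0x3f  N=1 Z=0
after  4: x0=0x43 x1=0x82 x2=0x33 x3=0x3f  N=1 Z=0
-- IRQ taken; context saved, return-PC = 5 --

K = 4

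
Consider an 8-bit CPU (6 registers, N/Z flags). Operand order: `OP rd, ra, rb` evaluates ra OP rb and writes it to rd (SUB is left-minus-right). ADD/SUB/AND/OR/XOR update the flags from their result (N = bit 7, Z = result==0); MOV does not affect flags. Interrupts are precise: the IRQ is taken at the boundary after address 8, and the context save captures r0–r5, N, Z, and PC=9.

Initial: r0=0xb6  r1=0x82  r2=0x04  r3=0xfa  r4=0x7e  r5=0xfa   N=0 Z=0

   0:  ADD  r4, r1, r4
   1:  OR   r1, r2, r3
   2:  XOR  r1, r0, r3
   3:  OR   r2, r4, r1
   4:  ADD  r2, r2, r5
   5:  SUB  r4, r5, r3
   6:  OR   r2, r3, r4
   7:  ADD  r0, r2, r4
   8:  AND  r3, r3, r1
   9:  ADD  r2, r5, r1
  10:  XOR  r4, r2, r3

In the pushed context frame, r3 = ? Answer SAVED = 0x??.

SAVED = 0x48

after  0: r0=0xb6 r1=0x82 r2=0x04 r3=0xfa r4=0x00 r5=0xfa  N=0 Z=1
after  1: r0=0xb6 r1=0xfe r2=0x04 r3=0xfa r4=0x00 r5=0xfa  N=1 Z=0
after  2: r0=0xb6 r1=0x4c r2=0x04 r3=0xfa r4=0x00 r5=0xfa  N=0 Z=0
after  3: r0=0xb6 r1=0x4c r2=0x4c r3=0xfa r4=0x00 r5=0xfa  N=0 Z=0
after  4: r0=0xb6 r1=0x4c r2=0x46 r3=0xfa r4=0x00 r5=0xfa  N=0 Z=0
after  5: r0=0xb6 r1=0x4c r2=0x46 r3=0xfa r4=0x00 r5=0xfa  N=0 Z=1
after  6: r0=0xb6 r1=0x4c r2=0xfa r3=0xfa r4=0x00 r5=0xfa  N=1 Z=0
after  7: r0=0xfa r1=0x4c r2=0xfa r3=0xfa r4=0x00 r5=0xfa  N=1 Z=0
after  8: r0=0xfa r1=0x4c r2=0xfa r3=0x48 r4=0x00 r5=0xfa  N=0 Z=0
-- IRQ taken; context saved, return-PC = 9 --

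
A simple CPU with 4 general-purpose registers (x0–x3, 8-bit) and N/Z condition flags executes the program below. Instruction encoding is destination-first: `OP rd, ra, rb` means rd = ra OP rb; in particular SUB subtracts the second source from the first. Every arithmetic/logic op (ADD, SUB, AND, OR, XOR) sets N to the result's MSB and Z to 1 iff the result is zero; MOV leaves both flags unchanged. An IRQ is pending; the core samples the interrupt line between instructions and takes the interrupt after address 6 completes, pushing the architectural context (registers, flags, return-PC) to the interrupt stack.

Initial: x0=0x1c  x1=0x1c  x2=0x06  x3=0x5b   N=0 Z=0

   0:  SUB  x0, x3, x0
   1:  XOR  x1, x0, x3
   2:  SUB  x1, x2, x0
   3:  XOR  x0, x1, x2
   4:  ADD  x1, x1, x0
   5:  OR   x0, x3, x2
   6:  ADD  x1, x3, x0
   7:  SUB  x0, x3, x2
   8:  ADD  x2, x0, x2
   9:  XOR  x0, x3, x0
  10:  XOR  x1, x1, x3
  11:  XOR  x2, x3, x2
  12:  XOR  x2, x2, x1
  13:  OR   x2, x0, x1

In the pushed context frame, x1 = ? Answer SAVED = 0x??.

SAVED = 0xba

after  0: x0=0x3f x1=0x1c x2=0x06 x3=0x5b  N=0 Z=0
after  1: x0=0x3f x1=0x64 x2=0x06 x3=0x5b  N=0 Z=0
after  2: x0=0x3f x1=0xc7 x2=0x06 x3=0x5b  N=1 Z=0
after  3: x0=0xc1 x1=0xc7 x2=0x06 x3=0x5b  N=1 Z=0
after  4: x0=0xc1 x1=0x88 x2=0x06 x3=0x5b  N=1 Z=0
after  5: x0=0x5f x1=0x88 x2=0x06 x3=0x5b  N=0 Z=0
after  6: x0=0x5f x1=0xba x2=0x06 x3=0x5b  N=1 Z=0
-- IRQ taken; context saved, return-PC = 7 --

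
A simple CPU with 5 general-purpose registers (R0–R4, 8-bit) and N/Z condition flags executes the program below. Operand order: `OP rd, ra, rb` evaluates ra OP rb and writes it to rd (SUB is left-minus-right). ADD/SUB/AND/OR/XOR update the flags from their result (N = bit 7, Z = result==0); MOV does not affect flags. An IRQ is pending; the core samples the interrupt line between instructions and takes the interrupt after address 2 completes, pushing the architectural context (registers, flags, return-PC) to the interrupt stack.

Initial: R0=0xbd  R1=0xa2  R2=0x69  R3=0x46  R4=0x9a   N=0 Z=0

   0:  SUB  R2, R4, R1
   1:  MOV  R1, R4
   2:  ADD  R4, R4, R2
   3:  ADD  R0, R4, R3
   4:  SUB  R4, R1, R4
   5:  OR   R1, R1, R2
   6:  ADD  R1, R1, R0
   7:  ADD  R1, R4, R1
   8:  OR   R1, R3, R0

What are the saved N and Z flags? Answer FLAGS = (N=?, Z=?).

after  0: R0=0xbd R1=0xa2 R2=0xf8 R3=0x46 R4=0x9a  N=1 Z=0
after  1: R0=0xbd R1=0x9a R2=0xf8 R3=0x46 R4=0x9a  N=1 Z=0
after  2: R0=0xbd R1=0x9a R2=0xf8 R3=0x46 R4=0x92  N=1 Z=0
-- IRQ taken; context saved, return-PC = 3 --

FLAGS = (N=1, Z=0)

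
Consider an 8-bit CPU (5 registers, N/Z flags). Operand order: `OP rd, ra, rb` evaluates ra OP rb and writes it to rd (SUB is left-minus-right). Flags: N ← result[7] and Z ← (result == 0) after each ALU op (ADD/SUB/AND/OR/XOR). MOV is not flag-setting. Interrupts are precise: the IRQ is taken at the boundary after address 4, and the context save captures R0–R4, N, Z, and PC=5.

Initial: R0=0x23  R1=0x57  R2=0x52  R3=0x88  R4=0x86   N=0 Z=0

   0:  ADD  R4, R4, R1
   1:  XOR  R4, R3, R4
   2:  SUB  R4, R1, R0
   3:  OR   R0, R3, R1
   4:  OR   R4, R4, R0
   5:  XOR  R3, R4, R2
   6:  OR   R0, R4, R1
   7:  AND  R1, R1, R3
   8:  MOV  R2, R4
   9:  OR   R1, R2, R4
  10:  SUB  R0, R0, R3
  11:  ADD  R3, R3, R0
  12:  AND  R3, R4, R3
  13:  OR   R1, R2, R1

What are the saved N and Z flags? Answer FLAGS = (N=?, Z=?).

FLAGS = (N=1, Z=0)

after  0: R0=0x23 R1=0x57 R2=0x52 R3=0x88 R4=0xdd  N=1 Z=0
after  1: R0=0x23 R1=0x57 R2=0x52 R3=0x88 R4=0x55  N=0 Z=0
after  2: R0=0x23 R1=0x57 R2=0x52 R3=0x88 R4=0x34  N=0 Z=0
after  3: R0=0xdf R1=0x57 R2=0x52 R3=0x88 R4=0x34  N=1 Z=0
after  4: R0=0xdf R1=0x57 R2=0x52 R3=0x88 R4=0xff  N=1 Z=0
-- IRQ taken; context saved, return-PC = 5 --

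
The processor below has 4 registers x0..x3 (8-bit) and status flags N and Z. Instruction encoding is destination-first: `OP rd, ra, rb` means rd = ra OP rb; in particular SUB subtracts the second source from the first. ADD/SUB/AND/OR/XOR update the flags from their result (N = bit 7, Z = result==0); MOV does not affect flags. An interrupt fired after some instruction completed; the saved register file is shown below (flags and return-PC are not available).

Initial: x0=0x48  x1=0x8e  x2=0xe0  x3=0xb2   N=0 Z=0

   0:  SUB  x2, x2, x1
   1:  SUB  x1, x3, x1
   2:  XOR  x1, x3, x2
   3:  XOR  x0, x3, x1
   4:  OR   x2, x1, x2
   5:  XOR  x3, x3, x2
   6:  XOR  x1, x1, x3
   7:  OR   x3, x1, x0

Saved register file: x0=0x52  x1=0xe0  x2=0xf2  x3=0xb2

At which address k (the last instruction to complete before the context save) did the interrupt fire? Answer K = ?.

K = 4

after  0: x0=0x48 x1=0x8e x2=0x52 x3=0xb2  N=0 Z=0
after  1: x0=0x48 x1=0x24 x2=0x52 x3=0xb2  N=0 Z=0
after  2: x0=0x48 x1=0xe0 x2=0x52 x3=0xb2  N=1 Z=0
after  3: x0=0x52 x1=0xe0 x2=0x52 x3=0xb2  N=0 Z=0
after  4: x0=0x52 x1=0xe0 x2=0xf2 x3=0xb2  N=1 Z=0
-- IRQ taken; context saved, return-PC = 5 --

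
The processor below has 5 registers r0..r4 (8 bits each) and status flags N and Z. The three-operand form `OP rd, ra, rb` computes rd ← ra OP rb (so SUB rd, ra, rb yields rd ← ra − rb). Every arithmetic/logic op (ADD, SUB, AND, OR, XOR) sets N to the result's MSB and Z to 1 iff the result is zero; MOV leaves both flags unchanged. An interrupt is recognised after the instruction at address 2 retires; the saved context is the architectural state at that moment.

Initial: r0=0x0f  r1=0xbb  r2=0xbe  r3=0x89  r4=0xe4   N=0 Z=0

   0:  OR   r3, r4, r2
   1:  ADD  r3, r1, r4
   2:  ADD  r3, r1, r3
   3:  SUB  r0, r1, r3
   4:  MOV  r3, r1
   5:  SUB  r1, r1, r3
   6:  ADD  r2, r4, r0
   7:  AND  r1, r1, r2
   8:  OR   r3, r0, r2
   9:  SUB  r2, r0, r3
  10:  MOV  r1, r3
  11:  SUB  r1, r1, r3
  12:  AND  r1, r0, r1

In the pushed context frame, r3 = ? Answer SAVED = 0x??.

SAVED = 0x5a

after  0: r0=0x0f r1=0xbb r2=0xbe r3=0xfe r4=0xe4  N=1 Z=0
after  1: r0=0x0f r1=0xbb r2=0xbe r3=0x9f r4=0xe4  N=1 Z=0
after  2: r0=0x0f r1=0xbb r2=0xbe r3=0x5a r4=0xe4  N=0 Z=0
-- IRQ taken; context saved, return-PC = 3 --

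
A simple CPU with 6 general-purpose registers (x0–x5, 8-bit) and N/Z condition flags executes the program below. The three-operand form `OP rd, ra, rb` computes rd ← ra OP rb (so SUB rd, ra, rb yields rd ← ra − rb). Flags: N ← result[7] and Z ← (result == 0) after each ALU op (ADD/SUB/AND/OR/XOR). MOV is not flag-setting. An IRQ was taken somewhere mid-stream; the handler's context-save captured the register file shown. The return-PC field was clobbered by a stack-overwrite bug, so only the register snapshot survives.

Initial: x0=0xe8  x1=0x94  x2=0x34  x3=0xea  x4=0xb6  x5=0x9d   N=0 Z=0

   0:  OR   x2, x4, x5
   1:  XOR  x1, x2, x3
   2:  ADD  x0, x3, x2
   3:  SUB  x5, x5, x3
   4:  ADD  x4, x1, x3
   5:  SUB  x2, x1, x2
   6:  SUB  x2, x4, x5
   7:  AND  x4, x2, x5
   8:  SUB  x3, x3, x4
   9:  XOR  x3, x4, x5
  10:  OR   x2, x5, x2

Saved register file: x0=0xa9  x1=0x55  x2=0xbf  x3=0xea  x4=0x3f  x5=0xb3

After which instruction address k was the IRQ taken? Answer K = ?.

K = 4

after  0: x0=0xe8 x1=0x94 x2=0xbf x3=0xea x4=0xb6 x5=0x9d  N=1 Z=0
after  1: x0=0xe8 x1=0x55 x2=0xbf x3=0xea x4=0xb6 x5=0x9d  N=0 Z=0
after  2: x0=0xa9 x1=0x55 x2=0xbf x3=0xea x4=0xb6 x5=0x9d  N=1 Z=0
after  3: x0=0xa9 x1=0x55 x2=0xbf x3=0xea x4=0xb6 x5=0xb3  N=1 Z=0
after  4: x0=0xa9 x1=0x55 x2=0xbf x3=0xea x4=0x3f x5=0xb3  N=0 Z=0
-- IRQ taken; context saved, return-PC = 5 --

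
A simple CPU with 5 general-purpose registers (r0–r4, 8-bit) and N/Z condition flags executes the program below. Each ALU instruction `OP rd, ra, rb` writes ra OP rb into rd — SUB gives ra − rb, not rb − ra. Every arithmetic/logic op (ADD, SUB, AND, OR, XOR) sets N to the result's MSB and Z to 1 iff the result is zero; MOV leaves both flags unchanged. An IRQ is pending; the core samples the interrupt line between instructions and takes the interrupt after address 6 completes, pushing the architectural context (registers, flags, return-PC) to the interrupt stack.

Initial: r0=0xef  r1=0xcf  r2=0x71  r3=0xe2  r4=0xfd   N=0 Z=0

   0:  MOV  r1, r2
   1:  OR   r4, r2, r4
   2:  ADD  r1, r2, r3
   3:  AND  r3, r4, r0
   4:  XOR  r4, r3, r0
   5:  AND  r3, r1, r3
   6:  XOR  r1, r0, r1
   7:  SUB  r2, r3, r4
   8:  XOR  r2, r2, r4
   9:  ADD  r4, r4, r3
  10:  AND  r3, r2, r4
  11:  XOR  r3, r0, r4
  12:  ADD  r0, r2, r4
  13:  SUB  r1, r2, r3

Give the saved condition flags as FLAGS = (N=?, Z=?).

FLAGS = (N=1, Z=0)

after  0: r0=0xef r1=0x71 r2=0x71 r3=0xe2 r4=0xfd  N=0 Z=0
after  1: r0=0xef r1=0x71 r2=0x71 r3=0xe2 r4=0xfd  N=1 Z=0
after  2: r0=0xef r1=0x53 r2=0x71 r3=0xe2 r4=0xfd  N=0 Z=0
after  3: r0=0xef r1=0x53 r2=0x71 r3=0xed r4=0xfd  N=1 Z=0
after  4: r0=0xef r1=0x53 r2=0x71 r3=0xed r4=0x02  N=0 Z=0
after  5: r0=0xef r1=0x53 r2=0x71 r3=0x41 r4=0x02  N=0 Z=0
after  6: r0=0xef r1=0xbc r2=0x71 r3=0x41 r4=0x02  N=1 Z=0
-- IRQ taken; context saved, return-PC = 7 --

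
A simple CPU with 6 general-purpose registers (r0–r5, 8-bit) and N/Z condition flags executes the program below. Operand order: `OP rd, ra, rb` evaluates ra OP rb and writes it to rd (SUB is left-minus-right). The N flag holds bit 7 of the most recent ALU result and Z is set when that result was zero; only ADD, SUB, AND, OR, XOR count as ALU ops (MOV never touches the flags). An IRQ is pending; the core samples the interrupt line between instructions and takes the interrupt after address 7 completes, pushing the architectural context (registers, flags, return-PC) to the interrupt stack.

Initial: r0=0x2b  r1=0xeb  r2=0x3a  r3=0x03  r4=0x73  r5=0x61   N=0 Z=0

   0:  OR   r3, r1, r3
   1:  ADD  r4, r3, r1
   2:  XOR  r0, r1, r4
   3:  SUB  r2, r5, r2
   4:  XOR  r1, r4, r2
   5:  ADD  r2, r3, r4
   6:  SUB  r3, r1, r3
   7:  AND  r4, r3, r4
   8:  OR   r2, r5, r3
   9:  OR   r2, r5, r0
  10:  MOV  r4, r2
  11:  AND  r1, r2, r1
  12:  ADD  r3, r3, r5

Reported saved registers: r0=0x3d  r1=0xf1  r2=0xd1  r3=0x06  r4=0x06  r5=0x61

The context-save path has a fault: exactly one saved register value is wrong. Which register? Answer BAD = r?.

BAD = r2

after  0: r0=0x2b r1=0xeb r2=0x3a r3=0xeb r4=0x73 r5=0x61  N=1 Z=0
after  1: r0=0x2b r1=0xeb r2=0x3a r3=0xeb r4=0xd6 r5=0x61  N=1 Z=0
after  2: r0=0x3d r1=0xeb r2=0x3a r3=0xeb r4=0xd6 r5=0x61  N=0 Z=0
after  3: r0=0x3d r1=0xeb r2=0x27 r3=0xeb r4=0xd6 r5=0x61  N=0 Z=0
after  4: r0=0x3d r1=0xf1 r2=0x27 r3=0xeb r4=0xd6 r5=0x61  N=1 Z=0
after  5: r0=0x3d r1=0xf1 r2=0xc1 r3=0xeb r4=0xd6 r5=0x61  N=1 Z=0
after  6: r0=0x3d r1=0xf1 r2=0xc1 r3=0x06 r4=0xd6 r5=0x61  N=0 Z=0
after  7: r0=0x3d r1=0xf1 r2=0xc1 r3=0x06 r4=0x06 r5=0x61  N=0 Z=0
-- IRQ taken; context saved, return-PC = 8 --
mismatch: r2: reported 0xd1 vs actual 0xc1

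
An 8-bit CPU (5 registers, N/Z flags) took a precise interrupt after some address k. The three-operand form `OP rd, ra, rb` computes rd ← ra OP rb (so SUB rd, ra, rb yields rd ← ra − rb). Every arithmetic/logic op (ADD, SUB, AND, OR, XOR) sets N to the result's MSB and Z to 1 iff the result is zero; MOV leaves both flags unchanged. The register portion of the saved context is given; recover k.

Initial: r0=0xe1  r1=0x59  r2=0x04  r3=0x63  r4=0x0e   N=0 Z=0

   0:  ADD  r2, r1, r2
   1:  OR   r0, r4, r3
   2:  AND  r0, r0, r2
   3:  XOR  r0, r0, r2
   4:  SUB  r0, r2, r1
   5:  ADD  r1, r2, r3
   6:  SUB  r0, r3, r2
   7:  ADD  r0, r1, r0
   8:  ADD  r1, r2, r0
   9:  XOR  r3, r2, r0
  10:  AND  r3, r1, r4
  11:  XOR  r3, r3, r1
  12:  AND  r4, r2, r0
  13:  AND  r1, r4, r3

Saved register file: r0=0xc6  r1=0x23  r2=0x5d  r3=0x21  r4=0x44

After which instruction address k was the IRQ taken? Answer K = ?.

K = 12

after  0: r0=0xe1 r1=0x59 r2=0x5d r3=0x63 r4=0x0e  N=0 Z=0
after  1: r0=0x6f r1=0x59 r2=0x5d r3=0x63 r4=0x0e  N=0 Z=0
after  2: r0=0x4d r1=0x59 r2=0x5d r3=0x63 r4=0x0e  N=0 Z=0
after  3: r0=0x10 r1=0x59 r2=0x5d r3=0x63 r4=0x0e  N=0 Z=0
after  4: r0=0x04 r1=0x59 r2=0x5d r3=0x63 r4=0x0e  N=0 Z=0
after  5: r0=0x04 r1=0xc0 r2=0x5d r3=0x63 r4=0x0e  N=1 Z=0
after  6: r0=0x06 r1=0xc0 r2=0x5d r3=0x63 r4=0x0e  N=0 Z=0
after  7: r0=0xc6 r1=0xc0 r2=0x5d r3=0x63 r4=0x0e  N=1 Z=0
after  8: r0=0xc6 r1=0x23 r2=0x5d r3=0x63 r4=0x0e  N=0 Z=0
after  9: r0=0xc6 r1=0x23 r2=0x5d r3=0x9b r4=0x0e  N=1 Z=0
after 10: r0=0xc6 r1=0x23 r2=0x5d r3=0x02 r4=0x0e  N=0 Z=0
after 11: r0=0xc6 r1=0x23 r2=0x5d r3=0x21 r4=0x0e  N=0 Z=0
after 12: r0=0xc6 r1=0x23 r2=0x5d r3=0x21 r4=0x44  N=0 Z=0
-- IRQ taken; context saved, return-PC = 13 --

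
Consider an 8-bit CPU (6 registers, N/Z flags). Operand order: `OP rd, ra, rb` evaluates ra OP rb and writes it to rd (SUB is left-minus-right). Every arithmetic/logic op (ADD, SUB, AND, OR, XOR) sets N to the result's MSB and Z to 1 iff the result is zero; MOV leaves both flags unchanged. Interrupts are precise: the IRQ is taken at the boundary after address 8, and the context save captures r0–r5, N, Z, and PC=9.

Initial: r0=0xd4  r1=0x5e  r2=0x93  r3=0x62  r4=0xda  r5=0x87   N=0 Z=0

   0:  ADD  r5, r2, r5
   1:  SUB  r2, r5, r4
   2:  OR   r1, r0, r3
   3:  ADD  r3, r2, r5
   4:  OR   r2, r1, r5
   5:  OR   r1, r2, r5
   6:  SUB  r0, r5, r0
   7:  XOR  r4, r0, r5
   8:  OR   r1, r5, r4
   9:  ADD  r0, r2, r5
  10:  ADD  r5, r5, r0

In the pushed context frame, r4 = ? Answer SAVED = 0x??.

after  0: r0=0xd4 r1=0x5e r2=0x93 r3=0x62 r4=0xda r5=0x1a  N=0 Z=0
after  1: r0=0xd4 r1=0x5e r2=0x40 r3=0x62 r4=0xda r5=0x1a  N=0 Z=0
after  2: r0=0xd4 r1=0xf6 r2=0x40 r3=0x62 r4=0xda r5=0x1a  N=1 Z=0
after  3: r0=0xd4 r1=0xf6 r2=0x40 r3=0x5a r4=0xda r5=0x1a  N=0 Z=0
after  4: r0=0xd4 r1=0xf6 r2=0xfe r3=0x5a r4=0xda r5=0x1a  N=1 Z=0
after  5: r0=0xd4 r1=0xfe r2=0xfe r3=0x5a r4=0xda r5=0x1a  N=1 Z=0
after  6: r0=0x46 r1=0xfe r2=0xfe r3=0x5a r4=0xda r5=0x1a  N=0 Z=0
after  7: r0=0x46 r1=0xfe r2=0xfe r3=0x5a r4=0x5c r5=0x1a  N=0 Z=0
after  8: r0=0x46 r1=0x5e r2=0xfe r3=0x5a r4=0x5c r5=0x1a  N=0 Z=0
-- IRQ taken; context saved, return-PC = 9 --

SAVED = 0x5c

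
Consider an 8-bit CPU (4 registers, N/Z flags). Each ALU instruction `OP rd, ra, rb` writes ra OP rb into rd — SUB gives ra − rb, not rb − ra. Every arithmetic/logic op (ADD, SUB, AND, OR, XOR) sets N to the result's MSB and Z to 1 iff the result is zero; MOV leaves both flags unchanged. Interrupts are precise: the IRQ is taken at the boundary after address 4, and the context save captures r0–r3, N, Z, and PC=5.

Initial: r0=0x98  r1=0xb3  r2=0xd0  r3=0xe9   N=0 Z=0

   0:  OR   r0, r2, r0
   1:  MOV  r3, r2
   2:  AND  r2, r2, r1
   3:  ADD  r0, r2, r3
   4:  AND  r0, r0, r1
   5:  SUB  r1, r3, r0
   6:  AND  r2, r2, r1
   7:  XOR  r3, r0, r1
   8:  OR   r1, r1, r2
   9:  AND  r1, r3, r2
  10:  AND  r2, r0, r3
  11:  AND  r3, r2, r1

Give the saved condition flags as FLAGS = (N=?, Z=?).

after  0: r0=0xd8 r1=0xb3 r2=0xd0 r3=0xe9  N=1 Z=0
after  1: r0=0xd8 r1=0xb3 r2=0xd0 r3=0xd0  N=1 Z=0
after  2: r0=0xd8 r1=0xb3 r2=0x90 r3=0xd0  N=1 Z=0
after  3: r0=0x60 r1=0xb3 r2=0x90 r3=0xd0  N=0 Z=0
after  4: r0=0x20 r1=0xb3 r2=0x90 r3=0xd0  N=0 Z=0
-- IRQ taken; context saved, return-PC = 5 --

FLAGS = (N=0, Z=0)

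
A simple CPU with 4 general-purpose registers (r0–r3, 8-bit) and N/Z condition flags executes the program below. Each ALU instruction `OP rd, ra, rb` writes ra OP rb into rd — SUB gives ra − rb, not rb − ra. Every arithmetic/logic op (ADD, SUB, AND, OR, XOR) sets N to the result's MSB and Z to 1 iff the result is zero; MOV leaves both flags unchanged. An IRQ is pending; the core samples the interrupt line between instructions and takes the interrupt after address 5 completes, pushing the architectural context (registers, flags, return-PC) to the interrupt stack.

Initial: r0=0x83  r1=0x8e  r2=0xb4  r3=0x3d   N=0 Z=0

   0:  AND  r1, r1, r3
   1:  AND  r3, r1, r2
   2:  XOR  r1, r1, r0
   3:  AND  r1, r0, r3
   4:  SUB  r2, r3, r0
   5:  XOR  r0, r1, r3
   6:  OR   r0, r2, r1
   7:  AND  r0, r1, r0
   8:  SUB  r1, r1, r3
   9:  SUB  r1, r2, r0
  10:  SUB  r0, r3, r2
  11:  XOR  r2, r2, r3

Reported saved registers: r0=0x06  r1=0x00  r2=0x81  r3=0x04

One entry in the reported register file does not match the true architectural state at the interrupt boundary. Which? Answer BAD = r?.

after  0: r0=0x83 r1=0x0c r2=0xb4 r3=0x3d  N=0 Z=0
after  1: r0=0x83 r1=0x0c r2=0xb4 r3=0x04  N=0 Z=0
after  2: r0=0x83 r1=0x8f r2=0xb4 r3=0x04  N=1 Z=0
after  3: r0=0x83 r1=0x00 r2=0xb4 r3=0x04  N=0 Z=1
after  4: r0=0x83 r1=0x00 r2=0x81 r3=0x04  N=1 Z=0
after  5: r0=0x04 r1=0x00 r2=0x81 r3=0x04  N=0 Z=0
-- IRQ taken; context saved, return-PC = 6 --
mismatch: r0: reported 0x06 vs actual 0x04

BAD = r0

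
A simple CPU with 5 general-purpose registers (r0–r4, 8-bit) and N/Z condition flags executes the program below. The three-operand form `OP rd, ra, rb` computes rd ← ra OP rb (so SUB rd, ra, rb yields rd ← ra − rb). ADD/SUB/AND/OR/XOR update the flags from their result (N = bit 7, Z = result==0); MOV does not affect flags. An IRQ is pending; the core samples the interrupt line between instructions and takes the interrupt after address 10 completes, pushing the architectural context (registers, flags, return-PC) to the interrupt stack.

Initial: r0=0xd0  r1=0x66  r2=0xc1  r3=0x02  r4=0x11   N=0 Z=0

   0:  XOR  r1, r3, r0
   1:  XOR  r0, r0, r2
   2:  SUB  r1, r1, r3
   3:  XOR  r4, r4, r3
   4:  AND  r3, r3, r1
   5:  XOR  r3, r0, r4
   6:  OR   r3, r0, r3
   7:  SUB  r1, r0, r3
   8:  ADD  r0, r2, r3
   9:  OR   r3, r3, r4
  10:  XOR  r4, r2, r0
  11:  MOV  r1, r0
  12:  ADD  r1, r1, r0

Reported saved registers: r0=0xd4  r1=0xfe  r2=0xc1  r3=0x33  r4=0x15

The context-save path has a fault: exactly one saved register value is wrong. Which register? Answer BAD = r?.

BAD = r3

after  0: r0=0xd0 r1=0xd2 r2=0xc1 r3=0x02 r4=0x11  N=1 Z=0
after  1: r0=0x11 r1=0xd2 r2=0xc1 r3=0x02 r4=0x11  N=0 Z=0
after  2: r0=0x11 r1=0xd0 r2=0xc1 r3=0x02 r4=0x11  N=1 Z=0
after  3: r0=0x11 r1=0xd0 r2=0xc1 r3=0x02 r4=0x13  N=0 Z=0
after  4: r0=0x11 r1=0xd0 r2=0xc1 r3=0x00 r4=0x13  N=0 Z=1
after  5: r0=0x11 r1=0xd0 r2=0xc1 r3=0x02 r4=0x13  N=0 Z=0
after  6: r0=0x11 r1=0xd0 r2=0xc1 r3=0x13 r4=0x13  N=0 Z=0
after  7: r0=0x11 r1=0xfe r2=0xc1 r3=0x13 r4=0x13  N=1 Z=0
after  8: r0=0xd4 r1=0xfe r2=0xc1 r3=0x13 r4=0x13  N=1 Z=0
after  9: r0=0xd4 r1=0xfe r2=0xc1 r3=0x13 r4=0x13  N=0 Z=0
after 10: r0=0xd4 r1=0xfe r2=0xc1 r3=0x13 r4=0x15  N=0 Z=0
-- IRQ taken; context saved, return-PC = 11 --
mismatch: r3: reported 0x33 vs actual 0x13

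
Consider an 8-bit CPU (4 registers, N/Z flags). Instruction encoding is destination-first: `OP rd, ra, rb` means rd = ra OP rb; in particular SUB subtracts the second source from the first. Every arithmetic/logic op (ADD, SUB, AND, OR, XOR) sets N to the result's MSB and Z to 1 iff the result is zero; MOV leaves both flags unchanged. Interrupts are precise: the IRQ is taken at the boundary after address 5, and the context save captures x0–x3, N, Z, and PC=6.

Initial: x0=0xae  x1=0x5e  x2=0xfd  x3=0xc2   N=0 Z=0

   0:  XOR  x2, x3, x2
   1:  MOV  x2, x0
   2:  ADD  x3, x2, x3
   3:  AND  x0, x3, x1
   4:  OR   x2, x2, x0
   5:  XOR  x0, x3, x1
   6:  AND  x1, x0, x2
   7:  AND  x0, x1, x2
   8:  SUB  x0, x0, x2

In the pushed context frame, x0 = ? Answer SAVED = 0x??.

after  0: x0=0xae x1=0x5e x2=0x3f x3=0xc2  N=0 Z=0
after  1: x0=0xae x1=0x5e x2=0xae x3=0xc2  N=0 Z=0
after  2: x0=0xae x1=0x5e x2=0xae x3=0x70  N=0 Z=0
after  3: x0=0x50 x1=0x5e x2=0xae x3=0x70  N=0 Z=0
after  4: x0=0x50 x1=0x5e x2=0xfe x3=0x70  N=1 Z=0
after  5: x0=0x2e x1=0x5e x2=0xfe x3=0x70  N=0 Z=0
-- IRQ taken; context saved, return-PC = 6 --

SAVED = 0x2e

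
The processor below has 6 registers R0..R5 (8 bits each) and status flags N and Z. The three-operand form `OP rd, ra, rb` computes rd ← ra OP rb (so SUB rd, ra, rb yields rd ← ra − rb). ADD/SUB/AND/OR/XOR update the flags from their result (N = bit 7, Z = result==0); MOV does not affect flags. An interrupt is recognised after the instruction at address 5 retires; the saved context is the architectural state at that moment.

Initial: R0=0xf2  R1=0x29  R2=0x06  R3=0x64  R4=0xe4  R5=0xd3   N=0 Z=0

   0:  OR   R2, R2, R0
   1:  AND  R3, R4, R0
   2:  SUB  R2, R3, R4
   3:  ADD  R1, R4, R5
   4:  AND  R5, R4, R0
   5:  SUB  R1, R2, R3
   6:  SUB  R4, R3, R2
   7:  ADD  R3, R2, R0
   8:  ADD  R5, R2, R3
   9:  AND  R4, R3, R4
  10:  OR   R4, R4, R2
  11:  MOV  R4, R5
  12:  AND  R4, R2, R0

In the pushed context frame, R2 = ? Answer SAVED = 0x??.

after  0: R0=0xf2 R1=0x29 R2=0xf6 R3=0x64 R4=0xe4 R5=0xd3  N=1 Z=0
after  1: R0=0xf2 R1=0x29 R2=0xf6 R3=0xe0 R4=0xe4 R5=0xd3  N=1 Z=0
after  2: R0=0xf2 R1=0x29 R2=0xfc R3=0xe0 R4=0xe4 R5=0xd3  N=1 Z=0
after  3: R0=0xf2 R1=0xb7 R2=0xfc R3=0xe0 R4=0xe4 R5=0xd3  N=1 Z=0
after  4: R0=0xf2 R1=0xb7 R2=0xfc R3=0xe0 R4=0xe4 R5=0xe0  N=1 Z=0
after  5: R0=0xf2 R1=0x1c R2=0xfc R3=0xe0 R4=0xe4 R5=0xe0  N=0 Z=0
-- IRQ taken; context saved, return-PC = 6 --

SAVED = 0xfc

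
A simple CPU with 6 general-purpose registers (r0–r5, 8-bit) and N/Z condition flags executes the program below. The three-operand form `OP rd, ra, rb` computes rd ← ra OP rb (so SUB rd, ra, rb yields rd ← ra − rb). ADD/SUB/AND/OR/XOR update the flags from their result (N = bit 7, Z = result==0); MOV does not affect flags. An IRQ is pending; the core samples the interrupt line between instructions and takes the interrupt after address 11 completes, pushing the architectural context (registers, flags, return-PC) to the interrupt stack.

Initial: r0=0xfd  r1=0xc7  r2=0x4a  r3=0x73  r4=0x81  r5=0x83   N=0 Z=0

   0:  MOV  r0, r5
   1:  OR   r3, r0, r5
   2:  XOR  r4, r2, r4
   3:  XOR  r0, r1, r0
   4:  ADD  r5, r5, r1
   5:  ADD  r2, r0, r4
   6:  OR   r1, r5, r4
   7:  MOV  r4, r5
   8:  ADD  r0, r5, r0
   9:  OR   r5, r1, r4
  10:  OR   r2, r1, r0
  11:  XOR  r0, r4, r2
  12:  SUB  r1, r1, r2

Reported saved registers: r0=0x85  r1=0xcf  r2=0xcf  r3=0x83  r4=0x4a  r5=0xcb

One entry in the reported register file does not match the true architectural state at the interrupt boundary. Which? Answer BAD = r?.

BAD = r1

after  0: r0=0x83 r1=0xc7 r2=0x4a r3=0x73 r4=0x81 r5=0x83  N=0 Z=0
after  1: r0=0x83 r1=0xc7 r2=0x4a r3=0x83 r4=0x81 r5=0x83  N=1 Z=0
after  2: r0=0x83 r1=0xc7 r2=0x4a r3=0x83 r4=0xcb r5=0x83  N=1 Z=0
after  3: r0=0x44 r1=0xc7 r2=0x4a r3=0x83 r4=0xcb r5=0x83  N=0 Z=0
after  4: r0=0x44 r1=0xc7 r2=0x4a r3=0x83 r4=0xcb r5=0x4a  N=0 Z=0
after  5: r0=0x44 r1=0xc7 r2=0x0f r3=0x83 r4=0xcb r5=0x4a  N=0 Z=0
after  6: r0=0x44 r1=0xcb r2=0x0f r3=0x83 r4=0xcb r5=0x4a  N=1 Z=0
after  7: r0=0x44 r1=0xcb r2=0x0f r3=0x83 r4=0x4a r5=0x4a  N=1 Z=0
after  8: r0=0x8e r1=0xcb r2=0x0f r3=0x83 r4=0x4a r5=0x4a  N=1 Z=0
after  9: r0=0x8e r1=0xcb r2=0x0f r3=0x83 r4=0x4a r5=0xcb  N=1 Z=0
after 10: r0=0x8e r1=0xcb r2=0xcf r3=0x83 r4=0x4a r5=0xcb  N=1 Z=0
after 11: r0=0x85 r1=0xcb r2=0xcf r3=0x83 r4=0x4a r5=0xcb  N=1 Z=0
-- IRQ taken; context saved, return-PC = 12 --
mismatch: r1: reported 0xcf vs actual 0xcb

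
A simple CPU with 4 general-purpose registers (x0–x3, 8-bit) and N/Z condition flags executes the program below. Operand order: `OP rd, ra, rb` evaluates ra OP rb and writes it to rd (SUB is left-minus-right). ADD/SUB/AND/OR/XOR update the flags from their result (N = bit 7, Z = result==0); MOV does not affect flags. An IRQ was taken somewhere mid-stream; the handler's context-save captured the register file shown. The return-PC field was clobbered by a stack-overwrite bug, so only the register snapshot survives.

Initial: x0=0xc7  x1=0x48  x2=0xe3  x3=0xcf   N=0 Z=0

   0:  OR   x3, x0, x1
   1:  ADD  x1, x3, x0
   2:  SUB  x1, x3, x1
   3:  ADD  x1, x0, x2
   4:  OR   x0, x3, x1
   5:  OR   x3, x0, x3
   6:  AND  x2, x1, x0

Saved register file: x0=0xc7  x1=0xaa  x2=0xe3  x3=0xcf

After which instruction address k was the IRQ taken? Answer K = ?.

K = 3

after  0: x0=0xc7 x1=0x48 x2=0xe3 x3=0xcf  N=1 Z=0
after  1: x0=0xc7 x1=0x96 x2=0xe3 x3=0xcf  N=1 Z=0
after  2: x0=0xc7 x1=0x39 x2=0xe3 x3=0xcf  N=0 Z=0
after  3: x0=0xc7 x1=0xaa x2=0xe3 x3=0xcf  N=1 Z=0
-- IRQ taken; context saved, return-PC = 4 --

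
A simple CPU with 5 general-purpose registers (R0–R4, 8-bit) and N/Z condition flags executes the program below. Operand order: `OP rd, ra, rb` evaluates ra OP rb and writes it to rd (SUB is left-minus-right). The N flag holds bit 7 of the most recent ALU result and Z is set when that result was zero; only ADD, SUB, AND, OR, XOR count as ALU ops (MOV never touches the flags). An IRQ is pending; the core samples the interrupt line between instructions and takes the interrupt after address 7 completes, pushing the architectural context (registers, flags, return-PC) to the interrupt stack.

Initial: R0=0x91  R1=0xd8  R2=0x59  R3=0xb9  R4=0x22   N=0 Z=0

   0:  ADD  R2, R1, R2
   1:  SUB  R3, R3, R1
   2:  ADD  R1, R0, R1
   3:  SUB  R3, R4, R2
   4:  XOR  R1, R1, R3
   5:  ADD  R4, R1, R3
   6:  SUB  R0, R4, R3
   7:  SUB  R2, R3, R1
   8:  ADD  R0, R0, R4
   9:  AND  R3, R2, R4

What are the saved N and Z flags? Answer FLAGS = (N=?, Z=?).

after  0: R0=0x91 R1=0xd8 R2=0x31 R3=0xb9 R4=0x22  N=0 Z=0
after  1: R0=0x91 R1=0xd8 R2=0x31 R3=0xe1 R4=0x22  N=1 Z=0
after  2: R0=0x91 R1=0x69 R2=0x31 R3=0xe1 R4=0x22  N=0 Z=0
after  3: R0=0x91 R1=0x69 R2=0x31 R3=0xf1 R4=0x22  N=1 Z=0
after  4: R0=0x91 R1=0x98 R2=0x31 R3=0xf1 R4=0x22  N=1 Z=0
after  5: R0=0x91 R1=0x98 R2=0x31 R3=0xf1 R4=0x89  N=1 Z=0
after  6: R0=0x98 R1=0x98 R2=0x31 R3=0xf1 R4=0x89  N=1 Z=0
after  7: R0=0x98 R1=0x98 R2=0x59 R3=0xf1 R4=0x89  N=0 Z=0
-- IRQ taken; context saved, return-PC = 8 --

FLAGS = (N=0, Z=0)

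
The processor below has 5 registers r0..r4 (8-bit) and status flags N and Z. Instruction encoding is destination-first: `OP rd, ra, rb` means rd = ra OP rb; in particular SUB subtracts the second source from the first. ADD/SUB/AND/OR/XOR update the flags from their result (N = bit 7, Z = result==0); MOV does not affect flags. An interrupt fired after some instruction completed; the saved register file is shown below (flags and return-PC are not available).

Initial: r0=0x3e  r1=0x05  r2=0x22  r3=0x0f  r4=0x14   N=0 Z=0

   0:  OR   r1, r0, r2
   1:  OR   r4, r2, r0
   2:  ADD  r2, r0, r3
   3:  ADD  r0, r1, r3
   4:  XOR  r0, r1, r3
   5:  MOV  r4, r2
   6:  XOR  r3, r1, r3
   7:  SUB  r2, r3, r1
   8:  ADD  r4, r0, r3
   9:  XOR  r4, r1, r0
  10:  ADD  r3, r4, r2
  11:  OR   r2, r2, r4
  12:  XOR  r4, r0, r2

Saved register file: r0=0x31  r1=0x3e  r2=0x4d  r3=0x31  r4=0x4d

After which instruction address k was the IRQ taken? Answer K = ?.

after  0: r0=0x3e r1=0x3e r2=0x22 r3=0x0f r4=0x14  N=0 Z=0
after  1: r0=0x3e r1=0x3e r2=0x22 r3=0x0f r4=0x3e  N=0 Z=0
after  2: r0=0x3e r1=0x3e r2=0x4d r3=0x0f r4=0x3e  N=0 Z=0
after  3: r0=0x4d r1=0x3e r2=0x4d r3=0x0f r4=0x3e  N=0 Z=0
after  4: r0=0x31 r1=0x3e r2=0x4d r3=0x0f r4=0x3e  N=0 Z=0
after  5: r0=0x31 r1=0x3e r2=0x4d r3=0x0f r4=0x4d  N=0 Z=0
after  6: r0=0x31 r1=0x3e r2=0x4d r3=0x31 r4=0x4d  N=0 Z=0
-- IRQ taken; context saved, return-PC = 7 --

K = 6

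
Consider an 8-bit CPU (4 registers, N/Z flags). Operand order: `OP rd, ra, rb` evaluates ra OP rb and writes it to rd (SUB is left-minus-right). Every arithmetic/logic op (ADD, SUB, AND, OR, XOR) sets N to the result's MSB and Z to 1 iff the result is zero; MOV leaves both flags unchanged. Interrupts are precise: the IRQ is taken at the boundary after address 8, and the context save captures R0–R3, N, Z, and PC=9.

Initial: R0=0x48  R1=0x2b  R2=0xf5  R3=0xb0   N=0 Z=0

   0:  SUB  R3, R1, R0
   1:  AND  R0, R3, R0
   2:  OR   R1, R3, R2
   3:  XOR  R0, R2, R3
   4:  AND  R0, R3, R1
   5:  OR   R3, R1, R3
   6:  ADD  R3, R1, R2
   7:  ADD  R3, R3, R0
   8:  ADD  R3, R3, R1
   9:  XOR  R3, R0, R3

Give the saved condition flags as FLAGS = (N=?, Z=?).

after  0: R0=0x48 R1=0x2b R2=0xf5 R3=0xe3  N=1 Z=0
after  1: R0=0x40 R1=0x2b R2=0xf5 R3=0xe3  N=0 Z=0
after  2: R0=0x40 R1=0xf7 R2=0xf5 R3=0xe3  N=1 Z=0
after  3: R0=0x16 R1=0xf7 R2=0xf5 R3=0xe3  N=0 Z=0
after  4: R0=0xe3 R1=0xf7 R2=0xf5 R3=0xe3  N=1 Z=0
after  5: R0=0xe3 R1=0xf7 R2=0xf5 R3=0xf7  N=1 Z=0
after  6: R0=0xe3 R1=0xf7 R2=0xf5 R3=0xec  N=1 Z=0
after  7: R0=0xe3 R1=0xf7 R2=0xf5 R3=0xcf  N=1 Z=0
after  8: R0=0xe3 R1=0xf7 R2=0xf5 R3=0xc6  N=1 Z=0
-- IRQ taken; context saved, return-PC = 9 --

FLAGS = (N=1, Z=0)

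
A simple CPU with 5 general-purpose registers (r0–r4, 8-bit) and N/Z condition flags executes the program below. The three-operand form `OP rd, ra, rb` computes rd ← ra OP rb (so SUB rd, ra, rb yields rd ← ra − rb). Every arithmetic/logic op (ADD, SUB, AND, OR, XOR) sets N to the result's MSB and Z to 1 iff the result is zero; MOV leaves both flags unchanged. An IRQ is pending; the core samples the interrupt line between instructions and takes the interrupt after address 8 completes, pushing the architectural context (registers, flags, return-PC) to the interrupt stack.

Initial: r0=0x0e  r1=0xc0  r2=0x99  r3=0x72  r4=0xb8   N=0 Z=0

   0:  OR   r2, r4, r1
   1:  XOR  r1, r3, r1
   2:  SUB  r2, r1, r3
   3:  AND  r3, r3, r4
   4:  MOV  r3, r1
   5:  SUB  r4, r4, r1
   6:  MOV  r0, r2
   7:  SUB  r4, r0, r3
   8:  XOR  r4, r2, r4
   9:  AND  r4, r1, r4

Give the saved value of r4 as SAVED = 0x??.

SAVED = 0xce

after  0: r0=0x0e r1=0xc0 r2=0xf8 r3=0x72 r4=0xb8  N=1 Z=0
after  1: r0=0x0e r1=0xb2 r2=0xf8 r3=0x72 r4=0xb8  N=1 Z=0
after  2: r0=0x0e r1=0xb2 r2=0x40 r3=0x72 r4=0xb8  N=0 Z=0
after  3: r0=0x0e r1=0xb2 r2=0x40 r3=0x30 r4=0xb8  N=0 Z=0
after  4: r0=0x0e r1=0xb2 r2=0x40 r3=0xb2 r4=0xb8  N=0 Z=0
after  5: r0=0x0e r1=0xb2 r2=0x40 r3=0xb2 r4=0x06  N=0 Z=0
after  6: r0=0x40 r1=0xb2 r2=0x40 r3=0xb2 r4=0x06  N=0 Z=0
after  7: r0=0x40 r1=0xb2 r2=0x40 r3=0xb2 r4=0x8e  N=1 Z=0
after  8: r0=0x40 r1=0xb2 r2=0x40 r3=0xb2 r4=0xce  N=1 Z=0
-- IRQ taken; context saved, return-PC = 9 --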